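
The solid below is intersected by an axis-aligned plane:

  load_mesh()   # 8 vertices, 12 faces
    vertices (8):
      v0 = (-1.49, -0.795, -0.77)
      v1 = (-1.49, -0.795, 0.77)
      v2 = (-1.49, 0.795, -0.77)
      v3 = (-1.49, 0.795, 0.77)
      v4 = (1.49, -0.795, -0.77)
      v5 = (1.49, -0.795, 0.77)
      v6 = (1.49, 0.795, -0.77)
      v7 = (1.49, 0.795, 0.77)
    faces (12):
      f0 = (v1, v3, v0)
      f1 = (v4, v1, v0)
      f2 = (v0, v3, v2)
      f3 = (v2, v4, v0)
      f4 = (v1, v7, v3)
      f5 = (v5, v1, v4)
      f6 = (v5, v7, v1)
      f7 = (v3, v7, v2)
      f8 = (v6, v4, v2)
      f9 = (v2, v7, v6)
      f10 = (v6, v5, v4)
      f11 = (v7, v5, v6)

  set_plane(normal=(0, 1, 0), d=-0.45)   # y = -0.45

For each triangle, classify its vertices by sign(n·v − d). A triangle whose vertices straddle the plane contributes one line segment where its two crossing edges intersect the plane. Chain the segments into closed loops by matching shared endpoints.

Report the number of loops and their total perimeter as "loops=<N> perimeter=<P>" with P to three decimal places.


loops=1 perimeter=9.040

Straddling triangles (8 of 12):
  (v1,v3,v0) [-+-] → (-1.49, -0.45, 0.77)–(-1.49, -0.45, -0.435849)  len=1.2058
  (v0,v3,v2) [-++] → (-1.49, -0.45, -0.435849)–(-1.49, -0.45, -0.77)  len=0.3342
  (v2,v4,v0) [+--] → (0.843396, -0.45, -0.77)–(-1.49, -0.45, -0.77)  len=2.3334
  (v1,v7,v3) [-++] → (-0.843396, -0.45, 0.77)–(-1.49, -0.45, 0.77)  len=0.6466
  (v5,v7,v1) [-+-] → (1.49, -0.45, 0.77)–(-0.843396, -0.45, 0.77)  len=2.3334
  (v6,v4,v2) [+-+] → (1.49, -0.45, -0.77)–(0.843396, -0.45, -0.77)  len=0.6466
  (v6,v5,v4) [+--] → (1.49, -0.45, 0.435849)–(1.49, -0.45, -0.77)  len=1.2058
  (v7,v5,v6) [+-+] → (1.49, -0.45, 0.77)–(1.49, -0.45, 0.435849)  len=0.3342

Chained into 1 loop(s):
  loop 1: 8 segments, perimeter = 9.0400
Total perimeter = 9.040


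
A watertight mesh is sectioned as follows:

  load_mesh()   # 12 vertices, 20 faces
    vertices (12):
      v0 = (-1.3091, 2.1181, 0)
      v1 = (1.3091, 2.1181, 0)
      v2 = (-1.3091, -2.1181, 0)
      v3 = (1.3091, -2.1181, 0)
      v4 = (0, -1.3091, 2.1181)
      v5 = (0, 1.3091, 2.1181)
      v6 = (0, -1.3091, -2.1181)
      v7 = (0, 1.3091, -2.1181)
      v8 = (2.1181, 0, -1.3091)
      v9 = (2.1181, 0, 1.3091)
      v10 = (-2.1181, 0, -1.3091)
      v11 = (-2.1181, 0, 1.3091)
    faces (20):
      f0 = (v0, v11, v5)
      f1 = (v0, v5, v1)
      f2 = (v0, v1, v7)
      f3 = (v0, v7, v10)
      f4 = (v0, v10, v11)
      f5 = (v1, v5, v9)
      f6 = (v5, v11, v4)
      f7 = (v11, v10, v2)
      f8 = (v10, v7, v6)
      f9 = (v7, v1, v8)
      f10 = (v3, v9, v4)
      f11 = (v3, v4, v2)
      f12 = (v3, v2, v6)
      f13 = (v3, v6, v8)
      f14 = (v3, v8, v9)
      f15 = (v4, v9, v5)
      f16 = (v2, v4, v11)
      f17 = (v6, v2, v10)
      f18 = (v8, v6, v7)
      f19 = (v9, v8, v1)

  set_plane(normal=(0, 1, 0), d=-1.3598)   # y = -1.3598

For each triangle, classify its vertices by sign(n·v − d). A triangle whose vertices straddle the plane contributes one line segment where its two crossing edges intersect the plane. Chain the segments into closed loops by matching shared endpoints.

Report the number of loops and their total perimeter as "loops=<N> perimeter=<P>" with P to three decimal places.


Straddling triangles (8 of 20):
  (v11,v10,v2) [++-] → (-1.59873, -1.3598, -0.46867)–(-1.59873, -1.3598, 0.46867)  len=0.9373
  (v3,v9,v4) [-++] → (1.59873, -1.3598, 0.46867)–(0.0820412, -1.3598, 1.98536)  len=2.1449
  (v3,v4,v2) [-+-] → (0.0820412, -1.3598, 1.98536)–(-0.0820412, -1.3598, 1.98536)  len=0.1641
  (v3,v2,v6) [--+] → (-0.0820412, -1.3598, -1.98536)–(0.0820412, -1.3598, -1.98536)  len=0.1641
  (v3,v6,v8) [-++] → (0.0820412, -1.3598, -1.98536)–(1.59873, -1.3598, -0.46867)  len=2.1449
  (v3,v8,v9) [-++] → (1.59873, -1.3598, -0.46867)–(1.59873, -1.3598, 0.46867)  len=0.9373
  (v2,v4,v11) [-++] → (-0.0820412, -1.3598, 1.98536)–(-1.59873, -1.3598, 0.46867)  len=2.1449
  (v6,v2,v10) [+-+] → (-0.0820412, -1.3598, -1.98536)–(-1.59873, -1.3598, -0.46867)  len=2.1449

Chained into 1 loop(s):
  loop 1: 8 segments, perimeter = 10.7825
Total perimeter = 10.783

loops=1 perimeter=10.783


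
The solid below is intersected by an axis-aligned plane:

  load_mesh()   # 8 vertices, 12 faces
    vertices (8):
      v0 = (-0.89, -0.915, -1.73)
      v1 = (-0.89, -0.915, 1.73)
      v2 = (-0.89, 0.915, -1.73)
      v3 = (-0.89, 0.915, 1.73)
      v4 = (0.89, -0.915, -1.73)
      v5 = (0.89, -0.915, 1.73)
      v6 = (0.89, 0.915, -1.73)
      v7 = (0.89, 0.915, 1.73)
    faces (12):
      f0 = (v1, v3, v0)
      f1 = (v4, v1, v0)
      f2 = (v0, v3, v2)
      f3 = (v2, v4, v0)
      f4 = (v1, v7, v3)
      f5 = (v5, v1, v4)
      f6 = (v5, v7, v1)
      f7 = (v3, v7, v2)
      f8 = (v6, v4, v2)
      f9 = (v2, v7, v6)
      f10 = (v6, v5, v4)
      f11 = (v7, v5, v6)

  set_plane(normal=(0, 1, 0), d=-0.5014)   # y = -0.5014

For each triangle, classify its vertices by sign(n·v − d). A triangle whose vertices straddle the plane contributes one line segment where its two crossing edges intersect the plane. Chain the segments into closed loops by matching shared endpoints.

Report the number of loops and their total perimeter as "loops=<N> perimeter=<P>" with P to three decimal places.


loops=1 perimeter=10.480

Straddling triangles (8 of 12):
  (v1,v3,v0) [-+-] → (-0.89, -0.5014, 1.73)–(-0.89, -0.5014, -0.948002)  len=2.6780
  (v0,v3,v2) [-++] → (-0.89, -0.5014, -0.948002)–(-0.89, -0.5014, -1.73)  len=0.7820
  (v2,v4,v0) [+--] → (0.487701, -0.5014, -1.73)–(-0.89, -0.5014, -1.73)  len=1.3777
  (v1,v7,v3) [-++] → (-0.487701, -0.5014, 1.73)–(-0.89, -0.5014, 1.73)  len=0.4023
  (v5,v7,v1) [-+-] → (0.89, -0.5014, 1.73)–(-0.487701, -0.5014, 1.73)  len=1.3777
  (v6,v4,v2) [+-+] → (0.89, -0.5014, -1.73)–(0.487701, -0.5014, -1.73)  len=0.4023
  (v6,v5,v4) [+--] → (0.89, -0.5014, 0.948002)–(0.89, -0.5014, -1.73)  len=2.6780
  (v7,v5,v6) [+-+] → (0.89, -0.5014, 1.73)–(0.89, -0.5014, 0.948002)  len=0.7820

Chained into 1 loop(s):
  loop 1: 8 segments, perimeter = 10.4800
Total perimeter = 10.480


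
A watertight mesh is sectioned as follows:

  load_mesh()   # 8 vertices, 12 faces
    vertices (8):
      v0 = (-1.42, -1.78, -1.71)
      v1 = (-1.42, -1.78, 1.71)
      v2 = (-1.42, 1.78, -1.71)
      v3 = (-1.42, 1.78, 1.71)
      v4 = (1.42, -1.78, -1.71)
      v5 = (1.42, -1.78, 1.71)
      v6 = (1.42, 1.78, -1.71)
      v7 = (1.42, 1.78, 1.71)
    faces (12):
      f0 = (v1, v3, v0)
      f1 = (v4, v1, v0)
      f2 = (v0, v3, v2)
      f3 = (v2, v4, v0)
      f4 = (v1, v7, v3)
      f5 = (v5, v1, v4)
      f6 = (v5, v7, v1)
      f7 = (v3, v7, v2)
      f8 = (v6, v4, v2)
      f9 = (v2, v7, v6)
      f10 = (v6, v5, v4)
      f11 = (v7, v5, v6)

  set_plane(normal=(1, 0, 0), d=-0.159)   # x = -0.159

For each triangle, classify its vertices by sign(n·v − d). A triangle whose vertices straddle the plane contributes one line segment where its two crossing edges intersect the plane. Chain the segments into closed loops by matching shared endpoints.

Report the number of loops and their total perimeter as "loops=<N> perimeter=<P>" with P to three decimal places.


Straddling triangles (8 of 12):
  (v4,v1,v0) [+--] → (-0.159, -1.78, 0.191472)–(-0.159, -1.78, -1.71)  len=1.9015
  (v2,v4,v0) [-+-] → (-0.159, 0.19931, -1.71)–(-0.159, -1.78, -1.71)  len=1.9793
  (v1,v7,v3) [-+-] → (-0.159, -0.19931, 1.71)–(-0.159, 1.78, 1.71)  len=1.9793
  (v5,v1,v4) [+-+] → (-0.159, -1.78, 1.71)–(-0.159, -1.78, 0.191472)  len=1.5185
  (v5,v7,v1) [++-] → (-0.159, -0.19931, 1.71)–(-0.159, -1.78, 1.71)  len=1.5807
  (v3,v7,v2) [-+-] → (-0.159, 1.78, 1.71)–(-0.159, 1.78, -0.191472)  len=1.9015
  (v6,v4,v2) [++-] → (-0.159, 0.19931, -1.71)–(-0.159, 1.78, -1.71)  len=1.5807
  (v2,v7,v6) [-++] → (-0.159, 1.78, -0.191472)–(-0.159, 1.78, -1.71)  len=1.5185

Chained into 1 loop(s):
  loop 1: 8 segments, perimeter = 13.9600
Total perimeter = 13.960

loops=1 perimeter=13.960


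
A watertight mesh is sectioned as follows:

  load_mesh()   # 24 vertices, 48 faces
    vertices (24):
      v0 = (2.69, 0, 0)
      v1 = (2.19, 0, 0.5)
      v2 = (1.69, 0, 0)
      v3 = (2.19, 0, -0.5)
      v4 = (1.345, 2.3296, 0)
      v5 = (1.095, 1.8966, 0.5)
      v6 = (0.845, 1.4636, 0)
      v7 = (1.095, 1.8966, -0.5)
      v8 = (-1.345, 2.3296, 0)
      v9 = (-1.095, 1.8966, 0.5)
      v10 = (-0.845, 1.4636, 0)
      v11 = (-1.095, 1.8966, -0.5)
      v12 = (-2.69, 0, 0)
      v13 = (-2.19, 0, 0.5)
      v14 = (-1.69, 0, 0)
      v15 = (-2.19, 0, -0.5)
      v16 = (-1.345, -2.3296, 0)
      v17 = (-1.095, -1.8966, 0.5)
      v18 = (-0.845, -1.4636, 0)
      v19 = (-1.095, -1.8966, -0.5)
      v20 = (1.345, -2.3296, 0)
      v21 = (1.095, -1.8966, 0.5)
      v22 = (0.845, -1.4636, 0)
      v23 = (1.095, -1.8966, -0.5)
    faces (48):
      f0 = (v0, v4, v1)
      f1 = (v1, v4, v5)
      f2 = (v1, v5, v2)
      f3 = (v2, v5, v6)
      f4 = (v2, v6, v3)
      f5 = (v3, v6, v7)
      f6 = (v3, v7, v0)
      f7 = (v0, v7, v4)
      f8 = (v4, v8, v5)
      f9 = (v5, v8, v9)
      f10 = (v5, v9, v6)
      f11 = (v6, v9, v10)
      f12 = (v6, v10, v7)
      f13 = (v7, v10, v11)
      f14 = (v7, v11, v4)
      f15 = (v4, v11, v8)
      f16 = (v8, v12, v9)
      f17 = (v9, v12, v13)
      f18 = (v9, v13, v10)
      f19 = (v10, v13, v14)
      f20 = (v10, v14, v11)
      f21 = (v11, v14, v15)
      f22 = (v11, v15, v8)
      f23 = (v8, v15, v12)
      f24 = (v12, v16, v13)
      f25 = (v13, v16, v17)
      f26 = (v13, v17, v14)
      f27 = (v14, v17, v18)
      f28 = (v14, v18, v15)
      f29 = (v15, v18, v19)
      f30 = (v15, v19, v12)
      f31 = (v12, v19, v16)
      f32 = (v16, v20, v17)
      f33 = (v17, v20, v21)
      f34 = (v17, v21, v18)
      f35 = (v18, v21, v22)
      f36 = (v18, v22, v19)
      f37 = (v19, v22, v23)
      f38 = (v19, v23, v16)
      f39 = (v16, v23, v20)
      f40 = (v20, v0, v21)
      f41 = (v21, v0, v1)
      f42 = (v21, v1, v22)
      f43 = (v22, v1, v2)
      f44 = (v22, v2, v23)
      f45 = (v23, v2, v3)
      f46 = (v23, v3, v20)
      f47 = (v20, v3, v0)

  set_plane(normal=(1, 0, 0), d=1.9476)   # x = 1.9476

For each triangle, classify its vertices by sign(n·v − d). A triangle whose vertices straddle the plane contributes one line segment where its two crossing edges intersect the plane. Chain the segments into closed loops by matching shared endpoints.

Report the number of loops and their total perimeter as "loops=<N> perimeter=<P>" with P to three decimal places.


loops=1 perimeter=5.939

Straddling triangles (14 of 48):
  (v0,v4,v1) [+-+] → (1.9476, 1.28587, 0)–(1.9476, 0.668278, 0.356568)  len=0.7131
  (v1,v4,v5) [+--] → (1.9476, 0.668278, 0.356568)–(1.9476, 0.41985, 0.5)  len=0.2869
  (v1,v5,v2) [+--] → (1.9476, 0.41985, 0.5)–(1.9476, 0, 0.2576)  len=0.4848
  (v2,v6,v3) [--+] → (1.9476, 0.263774, -0.409888)–(1.9476, 0, -0.2576)  len=0.3046
  (v3,v6,v7) [+--] → (1.9476, 0.263774, -0.409888)–(1.9476, 0.41985, -0.5)  len=0.1802
  (v3,v7,v0) [+-+] → (1.9476, 0.41985, -0.5)–(1.9476, 0.882781, -0.232727)  len=0.5345
  (v0,v7,v4) [+--] → (1.9476, 0.882781, -0.232727)–(1.9476, 1.28587, 0)  len=0.4654
  (v20,v0,v21) [-+-] → (1.9476, -1.28587, 0)–(1.9476, -0.882781, 0.232727)  len=0.4654
  (v21,v0,v1) [-++] → (1.9476, -0.882781, 0.232727)–(1.9476, -0.41985, 0.5)  len=0.5345
  (v21,v1,v22) [-+-] → (1.9476, -0.41985, 0.5)–(1.9476, -0.263774, 0.409888)  len=0.1802
  (v22,v1,v2) [-+-] → (1.9476, -0.263774, 0.409888)–(1.9476, 0, 0.2576)  len=0.3046
  (v23,v2,v3) [--+] → (1.9476, 0, -0.2576)–(1.9476, -0.41985, -0.5)  len=0.4848
  (v23,v3,v20) [-+-] → (1.9476, -0.41985, -0.5)–(1.9476, -0.668278, -0.356568)  len=0.2869
  (v20,v3,v0) [-++] → (1.9476, -0.668278, -0.356568)–(1.9476, -1.28587, 0)  len=0.7131

Chained into 1 loop(s):
  loop 1: 14 segments, perimeter = 5.9392
Total perimeter = 5.939


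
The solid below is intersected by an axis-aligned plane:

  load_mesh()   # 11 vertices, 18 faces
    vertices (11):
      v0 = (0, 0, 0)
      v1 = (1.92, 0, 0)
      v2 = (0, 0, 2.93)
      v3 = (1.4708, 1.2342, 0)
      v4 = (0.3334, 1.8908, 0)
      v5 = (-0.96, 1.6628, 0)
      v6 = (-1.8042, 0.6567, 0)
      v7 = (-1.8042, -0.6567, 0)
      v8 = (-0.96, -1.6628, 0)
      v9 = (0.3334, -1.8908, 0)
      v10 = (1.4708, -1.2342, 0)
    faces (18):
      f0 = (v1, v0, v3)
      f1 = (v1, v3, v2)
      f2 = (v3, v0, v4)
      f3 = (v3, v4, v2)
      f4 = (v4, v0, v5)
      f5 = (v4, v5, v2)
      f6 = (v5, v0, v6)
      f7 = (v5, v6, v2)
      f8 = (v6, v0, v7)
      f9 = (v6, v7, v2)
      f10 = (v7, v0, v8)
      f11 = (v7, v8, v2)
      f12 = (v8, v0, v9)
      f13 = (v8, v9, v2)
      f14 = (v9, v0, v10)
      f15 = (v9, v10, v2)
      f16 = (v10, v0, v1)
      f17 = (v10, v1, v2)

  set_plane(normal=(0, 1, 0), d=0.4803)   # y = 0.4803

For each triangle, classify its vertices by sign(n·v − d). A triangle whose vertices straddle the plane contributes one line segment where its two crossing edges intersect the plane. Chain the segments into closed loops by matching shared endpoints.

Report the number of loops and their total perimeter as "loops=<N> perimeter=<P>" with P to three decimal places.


Straddling triangles (10 of 18):
  (v1,v0,v3) [--+] → (0.572375, 0.4803, 0)–(1.74519, 0.4803, 0)  len=1.1728
  (v1,v3,v2) [-+-] → (1.74519, 0.4803, 0)–(0.572375, 0.4803, 1.78976)  len=2.1398
  (v3,v0,v4) [+-+] → (0.572375, 0.4803, 0)–(0.0846901, 0.4803, 0)  len=0.4877
  (v3,v4,v2) [++-] → (0.0846901, 0.4803, 2.18572)–(0.572375, 0.4803, 1.78976)  len=0.6282
  (v4,v0,v5) [+-+] → (0.0846901, 0.4803, 0)–(-0.277296, 0.4803, 0)  len=0.3620
  (v4,v5,v2) [++-] → (-0.277296, 0.4803, 2.08367)–(0.0846901, 0.4803, 2.18572)  len=0.3761
  (v5,v0,v6) [+-+] → (-0.277296, 0.4803, 0)–(-1.31956, 0.4803, 0)  len=1.0423
  (v5,v6,v2) [++-] → (-1.31956, 0.4803, 0.787044)–(-0.277296, 0.4803, 2.08367)  len=1.6636
  (v6,v0,v7) [+--] → (-1.31956, 0.4803, 0)–(-1.8042, 0.4803, 0)  len=0.4846
  (v6,v7,v2) [+--] → (-1.8042, 0.4803, 0)–(-1.31956, 0.4803, 0.787044)  len=0.9243

Chained into 1 loop(s):
  loop 1: 10 segments, perimeter = 9.2814
Total perimeter = 9.281

loops=1 perimeter=9.281


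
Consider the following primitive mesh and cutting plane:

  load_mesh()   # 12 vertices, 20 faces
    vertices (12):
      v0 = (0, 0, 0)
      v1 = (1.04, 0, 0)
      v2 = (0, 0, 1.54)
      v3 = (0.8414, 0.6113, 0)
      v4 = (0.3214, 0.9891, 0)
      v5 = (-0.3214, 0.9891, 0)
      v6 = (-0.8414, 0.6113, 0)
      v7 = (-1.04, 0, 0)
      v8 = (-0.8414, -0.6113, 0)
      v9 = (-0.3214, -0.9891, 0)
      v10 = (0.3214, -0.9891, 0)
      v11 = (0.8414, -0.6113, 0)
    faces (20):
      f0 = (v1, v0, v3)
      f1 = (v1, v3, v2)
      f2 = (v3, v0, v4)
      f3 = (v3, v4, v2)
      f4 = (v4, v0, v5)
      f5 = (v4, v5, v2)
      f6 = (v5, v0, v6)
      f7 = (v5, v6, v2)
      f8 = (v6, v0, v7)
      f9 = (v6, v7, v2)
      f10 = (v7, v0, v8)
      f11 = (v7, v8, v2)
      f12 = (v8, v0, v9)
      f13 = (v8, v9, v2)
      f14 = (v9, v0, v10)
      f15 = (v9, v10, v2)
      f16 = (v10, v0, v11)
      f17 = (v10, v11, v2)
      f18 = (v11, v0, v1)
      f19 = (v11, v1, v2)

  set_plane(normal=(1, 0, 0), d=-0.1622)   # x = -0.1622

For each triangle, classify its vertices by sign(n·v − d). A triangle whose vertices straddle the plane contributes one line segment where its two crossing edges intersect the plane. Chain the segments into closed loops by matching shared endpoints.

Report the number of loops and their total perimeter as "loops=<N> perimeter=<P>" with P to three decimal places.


Straddling triangles (12 of 20):
  (v4,v0,v5) [++-] → (-0.1622, 0.499166, 0)–(-0.1622, 0.9891, 0)  len=0.4899
  (v4,v5,v2) [+-+] → (-0.1622, 0.9891, 0)–(-0.1622, 0.499166, 0.762813)  len=0.9066
  (v5,v0,v6) [-+-] → (-0.1622, 0.499166, 0)–(-0.1622, 0.117843, 0)  len=0.3813
  (v5,v6,v2) [--+] → (-0.1622, 0.117843, 1.24313)–(-0.1622, 0.499166, 0.762813)  len=0.6133
  (v6,v0,v7) [-+-] → (-0.1622, 0.117843, 0)–(-0.1622, 0, 0)  len=0.1178
  (v6,v7,v2) [--+] → (-0.1622, 0, 1.29982)–(-0.1622, 0.117843, 1.24313)  len=0.1308
  (v7,v0,v8) [-+-] → (-0.1622, 0, 0)–(-0.1622, -0.117843, 0)  len=0.1178
  (v7,v8,v2) [--+] → (-0.1622, -0.117843, 1.24313)–(-0.1622, 0, 1.29982)  len=0.1308
  (v8,v0,v9) [-+-] → (-0.1622, -0.117843, 0)–(-0.1622, -0.499166, 0)  len=0.3813
  (v8,v9,v2) [--+] → (-0.1622, -0.499166, 0.762813)–(-0.1622, -0.117843, 1.24313)  len=0.6133
  (v9,v0,v10) [-++] → (-0.1622, -0.499166, 0)–(-0.1622, -0.9891, 0)  len=0.4899
  (v9,v10,v2) [-++] → (-0.1622, -0.9891, 0)–(-0.1622, -0.499166, 0.762813)  len=0.9066

Chained into 1 loop(s):
  loop 1: 12 segments, perimeter = 5.2795
Total perimeter = 5.279

loops=1 perimeter=5.279


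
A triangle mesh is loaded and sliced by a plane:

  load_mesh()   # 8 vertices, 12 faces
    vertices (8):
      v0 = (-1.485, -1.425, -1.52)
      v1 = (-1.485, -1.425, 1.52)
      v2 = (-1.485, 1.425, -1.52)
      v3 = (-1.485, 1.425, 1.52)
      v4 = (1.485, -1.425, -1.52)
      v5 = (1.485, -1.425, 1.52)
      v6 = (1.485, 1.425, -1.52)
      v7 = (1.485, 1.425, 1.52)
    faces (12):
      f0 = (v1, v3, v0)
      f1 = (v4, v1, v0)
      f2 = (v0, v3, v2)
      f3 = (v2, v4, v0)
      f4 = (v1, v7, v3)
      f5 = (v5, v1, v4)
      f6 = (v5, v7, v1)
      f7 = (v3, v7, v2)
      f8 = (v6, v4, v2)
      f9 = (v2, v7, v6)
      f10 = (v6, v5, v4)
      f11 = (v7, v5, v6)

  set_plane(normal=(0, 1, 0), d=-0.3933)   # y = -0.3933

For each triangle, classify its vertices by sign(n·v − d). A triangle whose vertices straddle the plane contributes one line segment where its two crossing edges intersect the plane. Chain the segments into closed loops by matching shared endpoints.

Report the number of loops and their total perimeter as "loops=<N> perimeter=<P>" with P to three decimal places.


Straddling triangles (8 of 12):
  (v1,v3,v0) [-+-] → (-1.485, -0.3933, 1.52)–(-1.485, -0.3933, -0.41952)  len=1.9395
  (v0,v3,v2) [-++] → (-1.485, -0.3933, -0.41952)–(-1.485, -0.3933, -1.52)  len=1.1005
  (v2,v4,v0) [+--] → (0.40986, -0.3933, -1.52)–(-1.485, -0.3933, -1.52)  len=1.8949
  (v1,v7,v3) [-++] → (-0.40986, -0.3933, 1.52)–(-1.485, -0.3933, 1.52)  len=1.0751
  (v5,v7,v1) [-+-] → (1.485, -0.3933, 1.52)–(-0.40986, -0.3933, 1.52)  len=1.8949
  (v6,v4,v2) [+-+] → (1.485, -0.3933, -1.52)–(0.40986, -0.3933, -1.52)  len=1.0751
  (v6,v5,v4) [+--] → (1.485, -0.3933, 0.41952)–(1.485, -0.3933, -1.52)  len=1.9395
  (v7,v5,v6) [+-+] → (1.485, -0.3933, 1.52)–(1.485, -0.3933, 0.41952)  len=1.1005

Chained into 1 loop(s):
  loop 1: 8 segments, perimeter = 12.0200
Total perimeter = 12.020

loops=1 perimeter=12.020


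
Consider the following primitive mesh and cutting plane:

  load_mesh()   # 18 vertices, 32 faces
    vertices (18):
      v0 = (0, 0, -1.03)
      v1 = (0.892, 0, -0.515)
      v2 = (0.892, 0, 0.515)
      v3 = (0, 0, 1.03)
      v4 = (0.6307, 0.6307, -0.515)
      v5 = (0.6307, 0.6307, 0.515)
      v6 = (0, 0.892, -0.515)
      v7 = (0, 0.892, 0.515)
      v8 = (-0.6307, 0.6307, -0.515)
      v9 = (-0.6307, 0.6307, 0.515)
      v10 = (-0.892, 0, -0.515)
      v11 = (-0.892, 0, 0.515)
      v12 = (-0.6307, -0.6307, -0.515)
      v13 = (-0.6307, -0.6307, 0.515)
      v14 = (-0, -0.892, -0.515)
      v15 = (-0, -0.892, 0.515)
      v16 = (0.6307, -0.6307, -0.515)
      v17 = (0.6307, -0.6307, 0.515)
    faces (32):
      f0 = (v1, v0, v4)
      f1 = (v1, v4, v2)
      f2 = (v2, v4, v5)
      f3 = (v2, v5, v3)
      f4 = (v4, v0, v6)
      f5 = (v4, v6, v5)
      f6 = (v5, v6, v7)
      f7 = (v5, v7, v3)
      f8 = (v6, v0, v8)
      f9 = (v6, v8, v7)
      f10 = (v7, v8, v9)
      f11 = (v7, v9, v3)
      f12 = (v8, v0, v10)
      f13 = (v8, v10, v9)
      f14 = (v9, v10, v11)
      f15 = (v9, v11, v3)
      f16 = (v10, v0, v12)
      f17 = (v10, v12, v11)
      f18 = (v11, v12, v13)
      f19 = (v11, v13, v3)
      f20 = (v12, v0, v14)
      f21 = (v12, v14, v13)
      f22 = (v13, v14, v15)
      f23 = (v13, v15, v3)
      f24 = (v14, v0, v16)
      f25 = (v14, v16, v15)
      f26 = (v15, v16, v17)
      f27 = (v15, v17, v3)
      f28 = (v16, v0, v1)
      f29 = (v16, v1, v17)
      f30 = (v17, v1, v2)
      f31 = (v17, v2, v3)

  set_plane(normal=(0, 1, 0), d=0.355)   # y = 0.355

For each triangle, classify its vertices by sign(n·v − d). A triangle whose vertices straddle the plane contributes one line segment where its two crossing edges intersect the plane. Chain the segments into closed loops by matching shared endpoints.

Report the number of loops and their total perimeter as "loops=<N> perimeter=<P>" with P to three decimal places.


Straddling triangles (12 of 32):
  (v1,v0,v4) [--+] → (0.355, 0.355, -0.740124)–(0.744923, 0.355, -0.515)  len=0.4502
  (v1,v4,v2) [-+-] → (0.744923, 0.355, -0.515)–(0.744923, 0.355, -0.0647527)  len=0.4502
  (v2,v4,v5) [-++] → (0.744923, 0.355, -0.0647527)–(0.744923, 0.355, 0.515)  len=0.5798
  (v2,v5,v3) [-+-] → (0.744923, 0.355, 0.515)–(0.355, 0.355, 0.740124)  len=0.4502
  (v4,v0,v6) [+-+] → (0.355, 0.355, -0.740124)–(0, 0.355, -0.825039)  len=0.3650
  (v5,v7,v3) [++-] → (0, 0.355, 0.825039)–(0.355, 0.355, 0.740124)  len=0.3650
  (v6,v0,v8) [+-+] → (0, 0.355, -0.825039)–(-0.355, 0.355, -0.740124)  len=0.3650
  (v7,v9,v3) [++-] → (-0.355, 0.355, 0.740124)–(0, 0.355, 0.825039)  len=0.3650
  (v8,v0,v10) [+--] → (-0.355, 0.355, -0.740124)–(-0.744923, 0.355, -0.515)  len=0.4502
  (v8,v10,v9) [+-+] → (-0.744923, 0.355, -0.515)–(-0.744923, 0.355, 0.0647527)  len=0.5798
  (v9,v10,v11) [+--] → (-0.744923, 0.355, 0.0647527)–(-0.744923, 0.355, 0.515)  len=0.4502
  (v9,v11,v3) [+--] → (-0.744923, 0.355, 0.515)–(-0.355, 0.355, 0.740124)  len=0.4502

Chained into 1 loop(s):
  loop 1: 12 segments, perimeter = 5.3210
Total perimeter = 5.321

loops=1 perimeter=5.321


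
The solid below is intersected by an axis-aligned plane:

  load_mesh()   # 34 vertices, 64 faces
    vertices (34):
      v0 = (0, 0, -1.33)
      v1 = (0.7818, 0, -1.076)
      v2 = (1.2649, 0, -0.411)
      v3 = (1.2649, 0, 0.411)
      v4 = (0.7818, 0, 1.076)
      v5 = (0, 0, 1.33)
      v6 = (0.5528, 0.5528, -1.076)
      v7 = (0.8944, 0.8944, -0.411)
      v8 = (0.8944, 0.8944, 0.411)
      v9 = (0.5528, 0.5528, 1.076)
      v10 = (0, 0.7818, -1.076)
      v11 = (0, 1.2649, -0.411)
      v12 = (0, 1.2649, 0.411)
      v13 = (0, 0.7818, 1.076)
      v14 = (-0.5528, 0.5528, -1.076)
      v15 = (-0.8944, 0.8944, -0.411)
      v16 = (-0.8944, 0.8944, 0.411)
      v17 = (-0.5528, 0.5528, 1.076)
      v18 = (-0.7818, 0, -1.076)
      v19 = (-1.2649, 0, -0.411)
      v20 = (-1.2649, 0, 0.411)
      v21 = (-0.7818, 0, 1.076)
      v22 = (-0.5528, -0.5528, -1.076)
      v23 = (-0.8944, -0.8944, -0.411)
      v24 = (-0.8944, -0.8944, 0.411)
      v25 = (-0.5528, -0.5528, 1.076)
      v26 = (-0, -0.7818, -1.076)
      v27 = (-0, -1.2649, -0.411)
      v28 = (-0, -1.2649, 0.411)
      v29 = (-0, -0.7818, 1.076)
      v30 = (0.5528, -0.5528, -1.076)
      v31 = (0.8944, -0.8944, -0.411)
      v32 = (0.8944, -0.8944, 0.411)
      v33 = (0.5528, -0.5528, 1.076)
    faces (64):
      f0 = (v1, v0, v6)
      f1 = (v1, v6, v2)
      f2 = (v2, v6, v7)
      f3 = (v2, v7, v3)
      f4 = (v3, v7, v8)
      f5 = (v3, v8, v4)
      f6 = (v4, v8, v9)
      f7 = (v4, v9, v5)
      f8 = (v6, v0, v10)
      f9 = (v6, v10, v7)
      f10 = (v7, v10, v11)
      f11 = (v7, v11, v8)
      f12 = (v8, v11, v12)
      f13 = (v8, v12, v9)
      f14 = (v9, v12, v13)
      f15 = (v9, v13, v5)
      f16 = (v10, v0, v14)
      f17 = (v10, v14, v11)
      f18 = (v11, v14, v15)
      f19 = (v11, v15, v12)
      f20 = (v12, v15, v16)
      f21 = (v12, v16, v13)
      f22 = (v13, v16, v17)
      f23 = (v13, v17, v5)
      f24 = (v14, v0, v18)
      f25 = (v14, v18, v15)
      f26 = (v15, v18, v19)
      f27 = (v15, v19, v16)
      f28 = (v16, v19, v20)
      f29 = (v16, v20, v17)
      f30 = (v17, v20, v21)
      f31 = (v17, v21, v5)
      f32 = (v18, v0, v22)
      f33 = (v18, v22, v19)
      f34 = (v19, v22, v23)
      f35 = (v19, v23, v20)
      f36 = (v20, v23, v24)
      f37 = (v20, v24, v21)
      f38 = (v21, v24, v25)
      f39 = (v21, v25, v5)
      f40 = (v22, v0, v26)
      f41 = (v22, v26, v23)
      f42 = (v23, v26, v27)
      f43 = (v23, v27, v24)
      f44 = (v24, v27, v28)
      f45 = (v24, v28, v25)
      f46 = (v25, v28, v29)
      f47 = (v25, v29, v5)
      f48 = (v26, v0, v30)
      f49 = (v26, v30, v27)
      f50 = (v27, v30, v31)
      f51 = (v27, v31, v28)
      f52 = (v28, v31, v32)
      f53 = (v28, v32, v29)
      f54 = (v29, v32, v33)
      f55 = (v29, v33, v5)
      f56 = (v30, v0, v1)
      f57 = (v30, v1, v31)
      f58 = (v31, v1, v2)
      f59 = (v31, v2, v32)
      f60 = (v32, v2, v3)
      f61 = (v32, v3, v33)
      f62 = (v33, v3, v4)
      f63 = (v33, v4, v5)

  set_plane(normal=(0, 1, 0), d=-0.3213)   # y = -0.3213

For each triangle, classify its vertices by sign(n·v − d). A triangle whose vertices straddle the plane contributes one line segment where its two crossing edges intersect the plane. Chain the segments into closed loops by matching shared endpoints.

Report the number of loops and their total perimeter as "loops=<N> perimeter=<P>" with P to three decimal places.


loops=1 perimeter=7.606

Straddling triangles (20 of 64):
  (v18,v0,v22) [++-] → (-0.3213, -0.3213, -1.18237)–(-0.6487, -0.3213, -1.076)  len=0.3442
  (v18,v22,v19) [+-+] → (-0.6487, -0.3213, -1.076)–(-0.851011, -0.3213, -0.797513)  len=0.3442
  (v19,v22,v23) [+--] → (-0.851011, -0.3213, -0.797513)–(-1.1318, -0.3213, -0.411)  len=0.4777
  (v19,v23,v20) [+-+] → (-1.1318, -0.3213, -0.411)–(-1.1318, -0.3213, 0.115709)  len=0.5267
  (v20,v23,v24) [+--] → (-1.1318, -0.3213, 0.115709)–(-1.1318, -0.3213, 0.411)  len=0.2953
  (v20,v24,v21) [+-+] → (-1.1318, -0.3213, 0.411)–(-0.82225, -0.3213, 0.837109)  len=0.5267
  (v21,v24,v25) [+--] → (-0.82225, -0.3213, 0.837109)–(-0.6487, -0.3213, 1.076)  len=0.2953
  (v21,v25,v5) [+-+] → (-0.6487, -0.3213, 1.076)–(-0.3213, -0.3213, 1.18237)  len=0.3442
  (v22,v0,v26) [-+-] → (-0.3213, -0.3213, -1.18237)–(0, -0.3213, -1.22561)  len=0.3242
  (v25,v29,v5) [--+] → (0, -0.3213, 1.22561)–(-0.3213, -0.3213, 1.18237)  len=0.3242
  (v26,v0,v30) [-+-] → (0, -0.3213, -1.22561)–(0.3213, -0.3213, -1.18237)  len=0.3242
  (v29,v33,v5) [--+] → (0.3213, -0.3213, 1.18237)–(0, -0.3213, 1.22561)  len=0.3242
  (v30,v0,v1) [-++] → (0.3213, -0.3213, -1.18237)–(0.6487, -0.3213, -1.076)  len=0.3442
  (v30,v1,v31) [-+-] → (0.6487, -0.3213, -1.076)–(0.82225, -0.3213, -0.837109)  len=0.2953
  (v31,v1,v2) [-++] → (0.82225, -0.3213, -0.837109)–(1.1318, -0.3213, -0.411)  len=0.5267
  (v31,v2,v32) [-+-] → (1.1318, -0.3213, -0.411)–(1.1318, -0.3213, -0.115709)  len=0.2953
  (v32,v2,v3) [-++] → (1.1318, -0.3213, -0.115709)–(1.1318, -0.3213, 0.411)  len=0.5267
  (v32,v3,v33) [-+-] → (1.1318, -0.3213, 0.411)–(0.851011, -0.3213, 0.797513)  len=0.4777
  (v33,v3,v4) [-++] → (0.851011, -0.3213, 0.797513)–(0.6487, -0.3213, 1.076)  len=0.3442
  (v33,v4,v5) [-++] → (0.6487, -0.3213, 1.076)–(0.3213, -0.3213, 1.18237)  len=0.3442

Chained into 1 loop(s):
  loop 1: 20 segments, perimeter = 7.6056
Total perimeter = 7.606


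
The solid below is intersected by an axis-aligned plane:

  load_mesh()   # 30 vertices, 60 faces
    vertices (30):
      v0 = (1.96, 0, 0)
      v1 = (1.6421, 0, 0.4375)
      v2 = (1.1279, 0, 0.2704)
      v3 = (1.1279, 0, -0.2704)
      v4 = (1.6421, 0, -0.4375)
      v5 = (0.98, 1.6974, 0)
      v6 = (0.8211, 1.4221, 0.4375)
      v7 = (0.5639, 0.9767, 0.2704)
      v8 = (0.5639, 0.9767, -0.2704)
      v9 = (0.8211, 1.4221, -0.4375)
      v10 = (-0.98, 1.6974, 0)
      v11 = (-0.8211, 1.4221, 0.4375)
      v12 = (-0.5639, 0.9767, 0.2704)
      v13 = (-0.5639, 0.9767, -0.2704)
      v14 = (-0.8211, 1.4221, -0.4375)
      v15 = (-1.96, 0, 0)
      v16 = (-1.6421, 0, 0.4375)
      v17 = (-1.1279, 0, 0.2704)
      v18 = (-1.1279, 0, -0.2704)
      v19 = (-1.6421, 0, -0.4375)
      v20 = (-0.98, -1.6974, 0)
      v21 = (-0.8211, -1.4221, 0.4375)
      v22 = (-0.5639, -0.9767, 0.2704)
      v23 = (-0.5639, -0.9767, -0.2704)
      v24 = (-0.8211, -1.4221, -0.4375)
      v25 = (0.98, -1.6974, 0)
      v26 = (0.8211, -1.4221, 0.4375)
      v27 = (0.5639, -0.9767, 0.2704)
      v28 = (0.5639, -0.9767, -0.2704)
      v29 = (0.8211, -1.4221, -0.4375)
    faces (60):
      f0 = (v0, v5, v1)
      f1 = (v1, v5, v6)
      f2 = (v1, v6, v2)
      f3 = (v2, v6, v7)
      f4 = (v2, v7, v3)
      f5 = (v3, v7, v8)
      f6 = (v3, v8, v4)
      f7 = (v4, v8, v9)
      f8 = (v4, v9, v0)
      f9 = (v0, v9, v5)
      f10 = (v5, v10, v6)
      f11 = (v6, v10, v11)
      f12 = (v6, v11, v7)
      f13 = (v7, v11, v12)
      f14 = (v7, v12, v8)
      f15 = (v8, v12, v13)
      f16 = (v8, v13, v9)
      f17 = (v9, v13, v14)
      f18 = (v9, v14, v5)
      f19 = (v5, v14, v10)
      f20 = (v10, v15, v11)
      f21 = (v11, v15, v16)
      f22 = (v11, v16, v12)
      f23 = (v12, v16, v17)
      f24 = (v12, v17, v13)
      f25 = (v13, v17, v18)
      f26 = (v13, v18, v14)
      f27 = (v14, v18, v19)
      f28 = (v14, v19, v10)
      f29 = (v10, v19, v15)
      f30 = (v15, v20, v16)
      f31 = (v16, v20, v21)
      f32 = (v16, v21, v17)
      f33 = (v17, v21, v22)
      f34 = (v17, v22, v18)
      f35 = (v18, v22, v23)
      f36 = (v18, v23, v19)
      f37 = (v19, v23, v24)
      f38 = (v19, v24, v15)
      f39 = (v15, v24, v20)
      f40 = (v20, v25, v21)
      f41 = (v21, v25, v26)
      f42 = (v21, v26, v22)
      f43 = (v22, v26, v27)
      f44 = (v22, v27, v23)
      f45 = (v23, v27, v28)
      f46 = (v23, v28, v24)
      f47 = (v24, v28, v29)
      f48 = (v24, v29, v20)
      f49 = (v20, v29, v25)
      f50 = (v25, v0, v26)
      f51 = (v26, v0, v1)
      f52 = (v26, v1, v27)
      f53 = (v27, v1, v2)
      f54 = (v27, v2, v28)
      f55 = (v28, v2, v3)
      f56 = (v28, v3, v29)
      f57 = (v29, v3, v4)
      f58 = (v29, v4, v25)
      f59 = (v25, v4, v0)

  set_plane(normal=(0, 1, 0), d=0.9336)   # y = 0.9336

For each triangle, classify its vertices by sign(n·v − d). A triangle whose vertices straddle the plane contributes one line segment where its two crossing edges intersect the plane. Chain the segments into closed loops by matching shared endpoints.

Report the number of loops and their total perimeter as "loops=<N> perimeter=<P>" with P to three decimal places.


Straddling triangles (20 of 60):
  (v0,v5,v1) [-+-] → (1.42098, 0.9336, 0)–(1.27793, 0.9336, 0.196867)  len=0.2434
  (v1,v5,v6) [-++] → (1.27793, 0.9336, 0.196867)–(1.10312, 0.9336, 0.4375)  len=0.2974
  (v1,v6,v2) [-+-] → (1.10312, 0.9336, 0.4375)–(0.926488, 0.9336, 0.3801)  len=0.1857
  (v2,v6,v7) [-++] → (0.926488, 0.9336, 0.3801)–(0.588788, 0.9336, 0.2704)  len=0.3551
  (v2,v7,v3) [-+-] → (0.588788, 0.9336, 0.2704)–(0.588788, 0.9336, 0.246535)  len=0.0239
  (v3,v7,v8) [-++] → (0.588788, 0.9336, 0.246535)–(0.588788, 0.9336, -0.2704)  len=0.5169
  (v3,v8,v4) [-+-] → (0.588788, 0.9336, -0.2704)–(0.611479, 0.9336, -0.277774)  len=0.0239
  (v4,v8,v9) [-++] → (0.611479, 0.9336, -0.277774)–(1.10312, 0.9336, -0.4375)  len=0.5169
  (v4,v9,v0) [-+-] → (1.10312, 0.9336, -0.4375)–(1.21232, 0.9336, -0.287216)  len=0.1858
  (v0,v9,v5) [-++] → (1.21232, 0.9336, -0.287216)–(1.42098, 0.9336, 0)  len=0.3550
  (v10,v15,v11) [+-+] → (-1.42098, 0.9336, 0)–(-1.21232, 0.9336, 0.287216)  len=0.3550
  (v11,v15,v16) [+--] → (-1.21232, 0.9336, 0.287216)–(-1.10312, 0.9336, 0.4375)  len=0.1858
  (v11,v16,v12) [+-+] → (-1.10312, 0.9336, 0.4375)–(-0.611479, 0.9336, 0.277774)  len=0.5169
  (v12,v16,v17) [+--] → (-0.611479, 0.9336, 0.277774)–(-0.588788, 0.9336, 0.2704)  len=0.0239
  (v12,v17,v13) [+-+] → (-0.588788, 0.9336, 0.2704)–(-0.588788, 0.9336, -0.246535)  len=0.5169
  (v13,v17,v18) [+--] → (-0.588788, 0.9336, -0.246535)–(-0.588788, 0.9336, -0.2704)  len=0.0239
  (v13,v18,v14) [+-+] → (-0.588788, 0.9336, -0.2704)–(-0.926488, 0.9336, -0.3801)  len=0.3551
  (v14,v18,v19) [+--] → (-0.926488, 0.9336, -0.3801)–(-1.10312, 0.9336, -0.4375)  len=0.1857
  (v14,v19,v10) [+-+] → (-1.10312, 0.9336, -0.4375)–(-1.27793, 0.9336, -0.196867)  len=0.2974
  (v10,v19,v15) [+--] → (-1.27793, 0.9336, -0.196867)–(-1.42098, 0.9336, 0)  len=0.2434

Chained into 2 loop(s):
  loop 1: 10 segments, perimeter = 2.7039
  loop 2: 10 segments, perimeter = 2.7039
Total perimeter = 5.408

loops=2 perimeter=5.408


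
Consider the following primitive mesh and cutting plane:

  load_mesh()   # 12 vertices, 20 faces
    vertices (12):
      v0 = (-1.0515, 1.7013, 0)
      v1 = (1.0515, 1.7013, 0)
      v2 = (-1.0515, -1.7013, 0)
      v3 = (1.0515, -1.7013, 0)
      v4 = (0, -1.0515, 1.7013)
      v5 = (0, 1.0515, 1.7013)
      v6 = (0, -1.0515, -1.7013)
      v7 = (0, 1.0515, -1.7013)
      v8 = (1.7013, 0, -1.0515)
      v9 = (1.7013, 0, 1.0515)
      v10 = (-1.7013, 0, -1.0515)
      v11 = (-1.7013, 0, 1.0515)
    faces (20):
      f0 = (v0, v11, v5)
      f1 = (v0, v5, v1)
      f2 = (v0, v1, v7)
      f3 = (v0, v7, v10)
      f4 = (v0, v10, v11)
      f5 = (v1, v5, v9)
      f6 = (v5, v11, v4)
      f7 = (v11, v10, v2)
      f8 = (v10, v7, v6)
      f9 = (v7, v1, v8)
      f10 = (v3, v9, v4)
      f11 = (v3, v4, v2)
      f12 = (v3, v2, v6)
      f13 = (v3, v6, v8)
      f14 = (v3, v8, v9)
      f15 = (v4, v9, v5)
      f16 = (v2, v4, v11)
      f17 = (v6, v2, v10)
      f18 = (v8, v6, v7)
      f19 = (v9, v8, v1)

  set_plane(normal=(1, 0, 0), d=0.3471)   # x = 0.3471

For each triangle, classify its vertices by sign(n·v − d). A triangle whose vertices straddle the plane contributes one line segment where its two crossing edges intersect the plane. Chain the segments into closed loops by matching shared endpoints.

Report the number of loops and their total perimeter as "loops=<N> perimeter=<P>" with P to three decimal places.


Straddling triangles (10 of 20):
  (v0,v5,v1) [--+] → (0.3471, 1.266, 1.1397)–(0.3471, 1.7013, 0)  len=1.2200
  (v0,v1,v7) [-+-] → (0.3471, 1.7013, 0)–(0.3471, 1.266, -1.1397)  len=1.2200
  (v1,v5,v9) [+-+] → (0.3471, 1.266, 1.1397)–(0.3471, 0.836972, 1.56873)  len=0.6067
  (v7,v1,v8) [-++] → (0.3471, 1.266, -1.1397)–(0.3471, 0.836972, -1.56873)  len=0.6067
  (v3,v9,v4) [++-] → (0.3471, -0.836972, 1.56873)–(0.3471, -1.266, 1.1397)  len=0.6067
  (v3,v4,v2) [+--] → (0.3471, -1.266, 1.1397)–(0.3471, -1.7013, 0)  len=1.2200
  (v3,v2,v6) [+--] → (0.3471, -1.7013, 0)–(0.3471, -1.266, -1.1397)  len=1.2200
  (v3,v6,v8) [+-+] → (0.3471, -1.266, -1.1397)–(0.3471, -0.836972, -1.56873)  len=0.6067
  (v4,v9,v5) [-+-] → (0.3471, -0.836972, 1.56873)–(0.3471, 0.836972, 1.56873)  len=1.6739
  (v8,v6,v7) [+--] → (0.3471, -0.836972, -1.56873)–(0.3471, 0.836972, -1.56873)  len=1.6739

Chained into 1 loop(s):
  loop 1: 10 segments, perimeter = 10.6548
Total perimeter = 10.655

loops=1 perimeter=10.655


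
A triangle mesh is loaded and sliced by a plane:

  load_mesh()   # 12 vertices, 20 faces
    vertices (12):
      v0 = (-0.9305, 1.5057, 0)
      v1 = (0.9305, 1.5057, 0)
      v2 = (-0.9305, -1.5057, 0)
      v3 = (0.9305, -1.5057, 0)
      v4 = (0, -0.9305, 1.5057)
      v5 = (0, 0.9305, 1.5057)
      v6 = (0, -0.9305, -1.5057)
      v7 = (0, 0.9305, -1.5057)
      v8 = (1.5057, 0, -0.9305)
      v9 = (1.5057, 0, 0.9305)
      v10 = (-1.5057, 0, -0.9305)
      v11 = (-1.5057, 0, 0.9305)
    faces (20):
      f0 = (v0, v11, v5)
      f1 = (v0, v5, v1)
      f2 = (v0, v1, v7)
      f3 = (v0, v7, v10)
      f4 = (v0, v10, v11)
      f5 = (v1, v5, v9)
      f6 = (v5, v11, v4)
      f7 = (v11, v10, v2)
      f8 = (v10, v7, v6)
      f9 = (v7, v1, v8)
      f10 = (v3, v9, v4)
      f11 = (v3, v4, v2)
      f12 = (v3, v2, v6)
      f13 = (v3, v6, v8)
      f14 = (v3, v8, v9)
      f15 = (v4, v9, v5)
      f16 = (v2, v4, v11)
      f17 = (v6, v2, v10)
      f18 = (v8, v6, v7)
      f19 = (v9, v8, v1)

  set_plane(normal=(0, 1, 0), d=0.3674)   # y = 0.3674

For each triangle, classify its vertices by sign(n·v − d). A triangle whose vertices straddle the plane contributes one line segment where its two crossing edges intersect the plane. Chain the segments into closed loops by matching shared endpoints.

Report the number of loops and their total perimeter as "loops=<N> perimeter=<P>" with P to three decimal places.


loops=1 perimeter=9.285

Straddling triangles (10 of 20):
  (v0,v11,v5) [+-+] → (-1.36535, 0.3674, 0.703452)–(-0.911187, 0.3674, 1.15761)  len=0.6423
  (v0,v7,v10) [++-] → (-0.911187, 0.3674, -1.15761)–(-1.36535, 0.3674, -0.703452)  len=0.6423
  (v0,v10,v11) [+--] → (-1.36535, 0.3674, -0.703452)–(-1.36535, 0.3674, 0.703452)  len=1.4069
  (v1,v5,v9) [++-] → (0.911187, 0.3674, 1.15761)–(1.36535, 0.3674, 0.703452)  len=0.6423
  (v5,v11,v4) [+--] → (-0.911187, 0.3674, 1.15761)–(0, 0.3674, 1.5057)  len=0.9754
  (v10,v7,v6) [-+-] → (-0.911187, 0.3674, -1.15761)–(0, 0.3674, -1.5057)  len=0.9754
  (v7,v1,v8) [++-] → (1.36535, 0.3674, -0.703452)–(0.911187, 0.3674, -1.15761)  len=0.6423
  (v4,v9,v5) [--+] → (0.911187, 0.3674, 1.15761)–(0, 0.3674, 1.5057)  len=0.9754
  (v8,v6,v7) [--+] → (0, 0.3674, -1.5057)–(0.911187, 0.3674, -1.15761)  len=0.9754
  (v9,v8,v1) [--+] → (1.36535, 0.3674, -0.703452)–(1.36535, 0.3674, 0.703452)  len=1.4069

Chained into 1 loop(s):
  loop 1: 10 segments, perimeter = 9.2846
Total perimeter = 9.285


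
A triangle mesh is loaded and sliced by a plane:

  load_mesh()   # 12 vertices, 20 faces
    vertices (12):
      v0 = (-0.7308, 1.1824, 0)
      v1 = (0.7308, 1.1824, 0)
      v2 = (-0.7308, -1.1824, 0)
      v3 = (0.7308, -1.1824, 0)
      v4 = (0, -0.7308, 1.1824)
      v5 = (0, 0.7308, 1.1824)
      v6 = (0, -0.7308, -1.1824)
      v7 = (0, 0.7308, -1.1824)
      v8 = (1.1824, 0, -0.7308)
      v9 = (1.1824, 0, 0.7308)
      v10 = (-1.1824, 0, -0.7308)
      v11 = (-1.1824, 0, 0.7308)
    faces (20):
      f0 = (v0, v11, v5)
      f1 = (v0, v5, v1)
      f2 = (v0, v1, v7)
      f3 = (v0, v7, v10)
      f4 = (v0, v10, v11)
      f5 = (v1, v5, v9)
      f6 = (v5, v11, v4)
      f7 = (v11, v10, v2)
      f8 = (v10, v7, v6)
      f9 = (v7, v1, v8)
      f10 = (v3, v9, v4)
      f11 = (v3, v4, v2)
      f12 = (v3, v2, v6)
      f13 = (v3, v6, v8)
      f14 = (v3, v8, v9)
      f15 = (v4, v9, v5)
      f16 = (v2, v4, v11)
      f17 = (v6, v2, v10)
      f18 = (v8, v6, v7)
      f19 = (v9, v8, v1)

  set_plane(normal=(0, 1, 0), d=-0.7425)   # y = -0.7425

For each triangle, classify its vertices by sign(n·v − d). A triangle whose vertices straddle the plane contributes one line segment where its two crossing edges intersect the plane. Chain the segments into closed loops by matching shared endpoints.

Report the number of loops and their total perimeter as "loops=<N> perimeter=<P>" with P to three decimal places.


Straddling triangles (8 of 20):
  (v11,v10,v2) [++-] → (-0.898813, -0.7425, -0.271887)–(-0.898813, -0.7425, 0.271887)  len=0.5438
  (v3,v9,v4) [-++] → (0.898813, -0.7425, 0.271887)–(0.0189335, -0.7425, 1.15177)  len=1.2443
  (v3,v4,v2) [-+-] → (0.0189335, -0.7425, 1.15177)–(-0.0189335, -0.7425, 1.15177)  len=0.0379
  (v3,v2,v6) [--+] → (-0.0189335, -0.7425, -1.15177)–(0.0189335, -0.7425, -1.15177)  len=0.0379
  (v3,v6,v8) [-++] → (0.0189335, -0.7425, -1.15177)–(0.898813, -0.7425, -0.271887)  len=1.2443
  (v3,v8,v9) [-++] → (0.898813, -0.7425, -0.271887)–(0.898813, -0.7425, 0.271887)  len=0.5438
  (v2,v4,v11) [-++] → (-0.0189335, -0.7425, 1.15177)–(-0.898813, -0.7425, 0.271887)  len=1.2443
  (v6,v2,v10) [+-+] → (-0.0189335, -0.7425, -1.15177)–(-0.898813, -0.7425, -0.271887)  len=1.2443

Chained into 1 loop(s):
  loop 1: 8 segments, perimeter = 6.1406
Total perimeter = 6.141

loops=1 perimeter=6.141


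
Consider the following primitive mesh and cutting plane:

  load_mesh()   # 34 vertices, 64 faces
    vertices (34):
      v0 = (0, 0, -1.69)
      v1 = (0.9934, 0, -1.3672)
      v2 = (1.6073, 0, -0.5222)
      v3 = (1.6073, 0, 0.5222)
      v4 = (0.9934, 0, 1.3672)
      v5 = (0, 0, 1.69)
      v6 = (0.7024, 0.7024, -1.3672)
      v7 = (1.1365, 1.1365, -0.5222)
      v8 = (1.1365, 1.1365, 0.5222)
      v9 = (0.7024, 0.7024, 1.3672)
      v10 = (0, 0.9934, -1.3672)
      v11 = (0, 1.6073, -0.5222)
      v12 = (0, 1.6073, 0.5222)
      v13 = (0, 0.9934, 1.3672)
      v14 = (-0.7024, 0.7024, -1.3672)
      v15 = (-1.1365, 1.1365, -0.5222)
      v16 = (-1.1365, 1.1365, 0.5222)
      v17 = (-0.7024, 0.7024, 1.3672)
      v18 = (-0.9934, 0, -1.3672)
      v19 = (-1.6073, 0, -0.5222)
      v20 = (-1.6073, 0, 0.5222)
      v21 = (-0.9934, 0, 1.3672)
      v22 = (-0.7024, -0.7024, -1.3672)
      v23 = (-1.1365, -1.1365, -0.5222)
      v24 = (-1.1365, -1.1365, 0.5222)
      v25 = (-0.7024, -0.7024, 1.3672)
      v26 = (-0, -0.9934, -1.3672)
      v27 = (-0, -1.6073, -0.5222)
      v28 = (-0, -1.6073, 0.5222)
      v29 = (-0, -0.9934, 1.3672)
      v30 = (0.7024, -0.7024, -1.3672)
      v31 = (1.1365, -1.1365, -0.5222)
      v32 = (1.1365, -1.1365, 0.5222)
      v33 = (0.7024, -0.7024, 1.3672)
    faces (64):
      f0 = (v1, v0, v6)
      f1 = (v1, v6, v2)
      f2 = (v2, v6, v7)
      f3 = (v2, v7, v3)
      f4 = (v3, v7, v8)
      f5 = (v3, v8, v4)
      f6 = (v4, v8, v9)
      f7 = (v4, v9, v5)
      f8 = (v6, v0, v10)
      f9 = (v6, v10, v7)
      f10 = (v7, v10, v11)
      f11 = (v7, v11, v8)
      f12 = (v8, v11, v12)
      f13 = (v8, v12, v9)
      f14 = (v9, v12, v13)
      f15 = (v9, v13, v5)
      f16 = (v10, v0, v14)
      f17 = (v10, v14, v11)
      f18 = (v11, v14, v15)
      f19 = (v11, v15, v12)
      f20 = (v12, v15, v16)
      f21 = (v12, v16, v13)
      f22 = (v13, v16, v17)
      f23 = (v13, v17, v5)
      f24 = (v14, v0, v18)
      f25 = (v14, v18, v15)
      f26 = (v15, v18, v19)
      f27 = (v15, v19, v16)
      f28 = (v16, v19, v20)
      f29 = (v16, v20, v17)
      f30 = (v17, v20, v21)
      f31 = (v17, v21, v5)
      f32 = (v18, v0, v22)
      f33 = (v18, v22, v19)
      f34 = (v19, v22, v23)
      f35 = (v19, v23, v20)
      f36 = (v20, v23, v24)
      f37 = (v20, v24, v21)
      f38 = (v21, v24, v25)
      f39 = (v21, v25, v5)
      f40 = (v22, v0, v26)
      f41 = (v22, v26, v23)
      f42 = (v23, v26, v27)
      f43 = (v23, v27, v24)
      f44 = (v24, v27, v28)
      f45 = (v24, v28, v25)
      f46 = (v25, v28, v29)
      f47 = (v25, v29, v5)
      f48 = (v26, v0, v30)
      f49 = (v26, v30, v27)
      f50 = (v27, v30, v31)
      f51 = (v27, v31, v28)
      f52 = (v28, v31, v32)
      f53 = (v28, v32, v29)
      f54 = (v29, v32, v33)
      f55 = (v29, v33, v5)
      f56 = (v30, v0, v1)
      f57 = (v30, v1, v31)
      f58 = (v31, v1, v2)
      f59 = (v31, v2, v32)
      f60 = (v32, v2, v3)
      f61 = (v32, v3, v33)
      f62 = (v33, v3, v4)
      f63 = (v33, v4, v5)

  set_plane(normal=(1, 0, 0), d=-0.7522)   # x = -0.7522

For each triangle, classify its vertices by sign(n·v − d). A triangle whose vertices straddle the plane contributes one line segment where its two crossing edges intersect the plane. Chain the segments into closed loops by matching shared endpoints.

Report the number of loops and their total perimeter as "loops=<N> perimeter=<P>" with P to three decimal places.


loops=1 perimeter=8.920

Straddling triangles (20 of 64):
  (v11,v14,v15) [++-] → (-0.7522, 0.7522, -1.27026)–(-0.7522, 1.2957, -0.5222)  len=0.9247
  (v11,v15,v12) [+-+] → (-0.7522, 1.2957, -0.5222)–(-0.7522, 1.2957, -0.169043)  len=0.3532
  (v12,v15,v16) [+--] → (-0.7522, 1.2957, -0.169043)–(-0.7522, 1.2957, 0.5222)  len=0.6912
  (v12,v16,v13) [+-+] → (-0.7522, 1.2957, 0.5222)–(-0.7522, 1.08811, 0.807931)  len=0.3532
  (v13,v16,v17) [+-+] → (-0.7522, 1.08811, 0.807931)–(-0.7522, 0.7522, 1.27026)  len=0.5715
  (v14,v0,v18) [++-] → (-0.7522, 0, -1.44558)–(-0.7522, 0.582195, -1.3672)  len=0.5874
  (v14,v18,v15) [+--] → (-0.7522, 0.582195, -1.3672)–(-0.7522, 0.7522, -1.27026)  len=0.1957
  (v16,v20,v17) [--+] → (-0.7522, 0.663744, 1.3207)–(-0.7522, 0.7522, 1.27026)  len=0.1018
  (v17,v20,v21) [+--] → (-0.7522, 0.663744, 1.3207)–(-0.7522, 0.582195, 1.3672)  len=0.0939
  (v17,v21,v5) [+-+] → (-0.7522, 0.582195, 1.3672)–(-0.7522, 0, 1.44558)  len=0.5874
  (v18,v0,v22) [-++] → (-0.7522, 0, -1.44558)–(-0.7522, -0.582195, -1.3672)  len=0.5874
  (v18,v22,v19) [-+-] → (-0.7522, -0.582195, -1.3672)–(-0.7522, -0.663744, -1.3207)  len=0.0939
  (v19,v22,v23) [-+-] → (-0.7522, -0.663744, -1.3207)–(-0.7522, -0.7522, -1.27026)  len=0.1018
  (v21,v24,v25) [--+] → (-0.7522, -0.7522, 1.27026)–(-0.7522, -0.582195, 1.3672)  len=0.1957
  (v21,v25,v5) [-++] → (-0.7522, -0.582195, 1.3672)–(-0.7522, 0, 1.44558)  len=0.5874
  (v22,v26,v23) [++-] → (-0.7522, -1.08811, -0.807931)–(-0.7522, -0.7522, -1.27026)  len=0.5715
  (v23,v26,v27) [-++] → (-0.7522, -1.08811, -0.807931)–(-0.7522, -1.2957, -0.5222)  len=0.3532
  (v23,v27,v24) [-+-] → (-0.7522, -1.2957, -0.5222)–(-0.7522, -1.2957, 0.169043)  len=0.6912
  (v24,v27,v28) [-++] → (-0.7522, -1.2957, 0.169043)–(-0.7522, -1.2957, 0.5222)  len=0.3532
  (v24,v28,v25) [-++] → (-0.7522, -1.2957, 0.5222)–(-0.7522, -0.7522, 1.27026)  len=0.9247

Chained into 1 loop(s):
  loop 1: 20 segments, perimeter = 8.9200
Total perimeter = 8.920
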